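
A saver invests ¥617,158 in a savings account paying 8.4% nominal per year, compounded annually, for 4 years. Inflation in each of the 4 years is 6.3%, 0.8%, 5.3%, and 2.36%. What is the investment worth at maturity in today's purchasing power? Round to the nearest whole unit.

¥737,838

Nominal value at maturity: ¥617,158 × (1 + 8.4%)^4 ≈ ¥852,145.
Price-level factor over 4 years: 1.063 × 1.008 × 1.053 × 1.0236 ≈ 1.1549214436.
The maturity value deflated by that factor is the answer in today's purchasing power.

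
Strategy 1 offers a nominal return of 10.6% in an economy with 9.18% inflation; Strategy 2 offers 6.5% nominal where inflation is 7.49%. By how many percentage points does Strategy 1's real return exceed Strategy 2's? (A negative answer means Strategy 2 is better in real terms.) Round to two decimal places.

2.22

Strategy 1 real return: 1.106/1.0918 − 1 = 1.301%.
Strategy 2 real return: 1.065/1.0749 − 1 = -0.921%.
Difference: 1.301 − (-0.921) = 2.222 pp.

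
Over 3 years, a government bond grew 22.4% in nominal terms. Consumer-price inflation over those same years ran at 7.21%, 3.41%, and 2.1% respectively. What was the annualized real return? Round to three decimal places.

Cumulative inflation factor: 1.0721 × 1.0341 × 1.021 ≈ 1.13194.
Nominal growth factor: 1.22400. Real growth factor = 1.22400 / 1.13194 ≈ 1.08133.
Annualized: 1.08133^(1/3) − 1 ≈ 0.02641.

2.641%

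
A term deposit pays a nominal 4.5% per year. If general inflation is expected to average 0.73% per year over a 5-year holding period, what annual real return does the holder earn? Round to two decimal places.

With constant rates the annual real return is the same each year: (1+4.5%)/(1+0.73%) − 1 = 0.03743.

3.74%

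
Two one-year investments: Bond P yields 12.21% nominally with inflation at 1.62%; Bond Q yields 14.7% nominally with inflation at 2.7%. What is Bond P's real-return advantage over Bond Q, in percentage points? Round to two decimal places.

Bond P real return: 1.1221/1.0162 − 1 = 10.421%.
Bond Q real return: 1.147/1.027 − 1 = 11.685%.
Difference: 10.421 − 11.685 = -1.264 pp.

-1.26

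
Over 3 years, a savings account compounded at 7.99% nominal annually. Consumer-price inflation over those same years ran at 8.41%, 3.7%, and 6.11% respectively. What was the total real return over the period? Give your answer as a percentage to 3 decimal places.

5.571%

Cumulative inflation factor: 1.0841 × 1.037 × 1.0611 ≈ 1.19290.
Nominal growth factor: 1.25936. Real growth factor = 1.25936 / 1.19290 ≈ 1.05571.
Total real return ≈ 5.5714%.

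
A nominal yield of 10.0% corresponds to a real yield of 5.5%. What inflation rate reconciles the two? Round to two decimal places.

From (1+r_nom) = (1+r_real)(1+π), we get 1+π = (1 + 10.0%)/(1 + 5.5%) = 1.100/1.055 ≈ 1.04265.
So π ≈ 4.2654%.

4.27%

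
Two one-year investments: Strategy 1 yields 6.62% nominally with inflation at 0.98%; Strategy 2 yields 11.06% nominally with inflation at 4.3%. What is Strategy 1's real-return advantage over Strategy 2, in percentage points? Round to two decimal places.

-0.90

Strategy 1 real return: 1.0662/1.0098 − 1 = 5.585%.
Strategy 2 real return: 1.1106/1.043 − 1 = 6.481%.
Difference: 5.585 − 6.481 = -0.896 pp.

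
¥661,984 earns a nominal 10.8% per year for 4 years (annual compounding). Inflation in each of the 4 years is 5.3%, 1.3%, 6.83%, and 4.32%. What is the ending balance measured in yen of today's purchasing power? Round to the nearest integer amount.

Nominal value at maturity: ¥661,984 × (1 + 10.8%)^4 ≈ ¥997,715.
Price-level factor over 4 years: 1.053 × 1.013 × 1.0683 × 1.0432 ≈ 1.1887721534.
Dividing the nominal maturity value by the price-level factor gives the value in today's money.

¥839,282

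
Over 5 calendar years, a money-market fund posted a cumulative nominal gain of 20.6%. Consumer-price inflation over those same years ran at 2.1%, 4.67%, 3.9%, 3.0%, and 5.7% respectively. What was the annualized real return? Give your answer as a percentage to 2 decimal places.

Cumulative inflation factor: 1.021 × 1.0467 × 1.039 × 1.030 × 1.057 ≈ 1.20886.
Nominal growth factor: 1.20600. Real growth factor = 1.20600 / 1.20886 ≈ 0.99763.
Annualized: 0.99763^(1/5) − 1 ≈ -0.00047.

-0.05%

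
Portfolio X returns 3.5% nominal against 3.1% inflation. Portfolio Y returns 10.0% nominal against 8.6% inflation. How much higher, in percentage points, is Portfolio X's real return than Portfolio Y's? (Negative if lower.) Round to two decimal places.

Portfolio X real return: 1.035/1.031 − 1 = 0.388%.
Portfolio Y real return: 1.100/1.086 − 1 = 1.289%.
Difference: 0.388 − 1.289 = -0.901 pp.

-0.90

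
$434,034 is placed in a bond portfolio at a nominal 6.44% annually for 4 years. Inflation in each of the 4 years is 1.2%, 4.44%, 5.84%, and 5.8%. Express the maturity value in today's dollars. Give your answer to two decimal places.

Nominal value at maturity: $434,034 × (1 + 6.44%)^4 ≈ $557,112.90.
Price-level factor over 4 years: 1.012 × 1.0444 × 1.0584 × 1.058 ≈ 1.1835398207.
Dividing the nominal maturity value by the price-level factor gives the value in today's money.

$470,717.50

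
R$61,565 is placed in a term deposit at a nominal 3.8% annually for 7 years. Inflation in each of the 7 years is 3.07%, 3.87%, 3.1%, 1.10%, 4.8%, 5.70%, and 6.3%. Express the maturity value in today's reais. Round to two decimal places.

R$60,829.41

Nominal value at maturity: R$61,565 × (1 + 3.8%)^7 ≈ R$79,931.02.
Price-level factor over 7 years: 1.0307 × 1.0387 × 1.031 × 1.0110 × 1.048 × 1.0570 × 1.063 ≈ 1.3140193573.
The maturity value deflated by that factor is the answer in today's purchasing power.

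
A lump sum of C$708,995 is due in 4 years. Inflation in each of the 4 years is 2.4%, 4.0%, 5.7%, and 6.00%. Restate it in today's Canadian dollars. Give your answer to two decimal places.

C$594,195.04

Price-level factor over 4 years: 1.024 × 1.040 × 1.057 × 1.0600 = 1.1932024832.
Purchasing power today: C$708,995 divided by that factor.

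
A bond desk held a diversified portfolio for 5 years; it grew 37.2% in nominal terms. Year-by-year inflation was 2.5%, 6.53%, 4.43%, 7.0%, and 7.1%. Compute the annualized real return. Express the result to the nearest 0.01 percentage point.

Cumulative inflation factor: 1.025 × 1.0653 × 1.0443 × 1.070 × 1.071 ≈ 1.30676.
Nominal growth factor: 1.37200. Real growth factor = 1.37200 / 1.30676 ≈ 1.04993.
Annualized: 1.04993^(1/5) − 1 ≈ 0.00979.

0.98%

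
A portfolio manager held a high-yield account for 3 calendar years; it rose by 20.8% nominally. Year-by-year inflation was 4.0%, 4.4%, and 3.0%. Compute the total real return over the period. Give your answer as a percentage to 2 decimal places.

Cumulative inflation factor: 1.040 × 1.044 × 1.030 ≈ 1.11833.
Nominal growth factor: 1.20800. Real growth factor = 1.20800 / 1.11833 ≈ 1.08018.
Total real return ≈ 8.0179%.

8.02%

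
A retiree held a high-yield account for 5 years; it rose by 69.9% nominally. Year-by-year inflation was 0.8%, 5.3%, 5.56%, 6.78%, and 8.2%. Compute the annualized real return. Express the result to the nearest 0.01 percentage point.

Cumulative inflation factor: 1.008 × 1.053 × 1.0556 × 1.0678 × 1.082 ≈ 1.29451.
Nominal growth factor: 1.69900. Real growth factor = 1.69900 / 1.29451 ≈ 1.31247.
Annualized: 1.31247^(1/5) − 1 ≈ 0.05589.

5.59%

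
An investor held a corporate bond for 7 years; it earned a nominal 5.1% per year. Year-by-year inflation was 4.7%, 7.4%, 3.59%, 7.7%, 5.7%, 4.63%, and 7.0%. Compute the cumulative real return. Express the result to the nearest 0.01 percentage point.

Cumulative inflation factor: 1.047 × 1.074 × 1.0359 × 1.077 × 1.057 × 1.0463 × 1.070 ≈ 1.48457.
Nominal growth factor: 1.41651. Real growth factor = 1.41651 / 1.48457 ≈ 0.95416.
Total real return ≈ -4.5844%.

-4.58%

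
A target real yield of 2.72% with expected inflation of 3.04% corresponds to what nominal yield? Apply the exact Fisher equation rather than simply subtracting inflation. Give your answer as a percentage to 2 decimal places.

By the Fisher equation, 1 + r_nom = (1 + 2.72%)(1 + 3.04%) = 1.0272 × 1.0304 = 1.05842688.
So r_nom = 5.842688%.

5.84%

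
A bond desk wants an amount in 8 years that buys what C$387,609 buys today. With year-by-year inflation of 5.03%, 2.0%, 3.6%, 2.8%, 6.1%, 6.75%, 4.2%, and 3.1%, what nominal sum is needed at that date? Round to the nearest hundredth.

C$538,108.57

Cumulative price-level factor: 1.0503 × 1.020 × 1.036 × 1.028 × 1.061 × 1.0675 × 1.042 × 1.031 ≈ 1.3882767779.
Multiplying C$387,609 by the price-level factor gives the future nominal sum.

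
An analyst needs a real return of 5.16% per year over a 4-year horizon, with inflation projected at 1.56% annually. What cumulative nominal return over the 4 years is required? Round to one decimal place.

30.1%

Required annual nominal rate: (1+5.16%)(1+1.56%) − 1 = 6.800496%.
Cumulative over 4 years: (1 + 0.06800496)^4 − 1 ≈ 0.30105.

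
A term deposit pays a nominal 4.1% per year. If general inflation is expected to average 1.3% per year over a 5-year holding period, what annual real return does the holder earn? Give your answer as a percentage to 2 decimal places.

2.76%

With constant rates the annual real return is the same each year: (1+4.1%)/(1+1.3%) − 1 = 0.02764.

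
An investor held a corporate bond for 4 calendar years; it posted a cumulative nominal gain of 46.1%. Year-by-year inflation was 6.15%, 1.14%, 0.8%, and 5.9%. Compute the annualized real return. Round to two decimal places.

Cumulative inflation factor: 1.0615 × 1.0114 × 1.008 × 1.059 ≈ 1.14604.
Nominal growth factor: 1.46100. Real growth factor = 1.46100 / 1.14604 ≈ 1.27483.
Annualized: 1.27483^(1/4) − 1 ≈ 0.06258.

6.26%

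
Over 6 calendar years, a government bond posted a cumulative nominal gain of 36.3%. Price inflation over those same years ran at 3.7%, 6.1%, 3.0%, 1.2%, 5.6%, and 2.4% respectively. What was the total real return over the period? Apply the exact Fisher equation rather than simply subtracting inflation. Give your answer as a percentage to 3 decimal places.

Cumulative inflation factor: 1.037 × 1.061 × 1.030 × 1.012 × 1.056 × 1.024 ≈ 1.24015.
Nominal growth factor: 1.36300. Real growth factor = 1.36300 / 1.24015 ≈ 1.09906.
Total real return ≈ 9.9057%.

9.906%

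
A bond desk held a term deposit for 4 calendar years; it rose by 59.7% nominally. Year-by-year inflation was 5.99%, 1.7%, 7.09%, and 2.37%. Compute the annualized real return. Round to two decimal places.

7.82%

Cumulative inflation factor: 1.0599 × 1.017 × 1.0709 × 1.0237 ≈ 1.18170.
Nominal growth factor: 1.59700. Real growth factor = 1.59700 / 1.18170 ≈ 1.35144.
Annualized: 1.35144^(1/4) − 1 ≈ 0.07820.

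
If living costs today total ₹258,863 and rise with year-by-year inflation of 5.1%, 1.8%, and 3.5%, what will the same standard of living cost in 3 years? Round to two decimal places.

Cumulative price-level factor: 1.051 × 1.018 × 1.035 = 1.10736513.
Multiplying ₹258,863 by the price-level factor gives the future nominal sum.

₹286,655.86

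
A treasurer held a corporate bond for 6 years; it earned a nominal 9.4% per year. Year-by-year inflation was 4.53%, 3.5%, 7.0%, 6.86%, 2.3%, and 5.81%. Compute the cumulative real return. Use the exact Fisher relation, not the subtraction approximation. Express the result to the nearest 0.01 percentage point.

Cumulative inflation factor: 1.0453 × 1.035 × 1.070 × 1.0686 × 1.023 × 1.0581 ≈ 1.33901.
Nominal growth factor: 1.71437. Real growth factor = 1.71437 / 1.33901 ≈ 1.28033.
Total real return ≈ 28.0328%.

28.03%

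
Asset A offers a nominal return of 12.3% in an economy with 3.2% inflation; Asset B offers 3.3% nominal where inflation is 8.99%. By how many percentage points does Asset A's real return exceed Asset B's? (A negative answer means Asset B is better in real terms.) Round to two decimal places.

Asset A real return: 1.123/1.032 − 1 = 8.818%.
Asset B real return: 1.033/1.0899 − 1 = -5.221%.
Difference: 8.818 − (-5.221) = 14.039 pp.

14.04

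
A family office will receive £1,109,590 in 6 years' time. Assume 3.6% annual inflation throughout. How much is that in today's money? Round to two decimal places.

£897,437.06

Price-level factor over 6 years: (1 + 3.6%)^6 ≈ 1.2363986792.
Purchasing power today: £1,109,590 divided by that factor.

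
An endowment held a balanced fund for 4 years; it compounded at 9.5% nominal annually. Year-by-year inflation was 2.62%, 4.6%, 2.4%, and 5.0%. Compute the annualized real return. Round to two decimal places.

Cumulative inflation factor: 1.0262 × 1.046 × 1.024 × 1.050 ≈ 1.15413.
Nominal growth factor: 1.43766. Real growth factor = 1.43766 / 1.15413 ≈ 1.24567.
Annualized: 1.24567^(1/4) − 1 ≈ 0.05645.

5.65%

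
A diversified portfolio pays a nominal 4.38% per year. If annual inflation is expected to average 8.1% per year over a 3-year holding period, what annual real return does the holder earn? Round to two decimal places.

With constant rates the annual real return is the same each year: (1+4.38%)/(1+8.1%) − 1 = -0.03441.

-3.44%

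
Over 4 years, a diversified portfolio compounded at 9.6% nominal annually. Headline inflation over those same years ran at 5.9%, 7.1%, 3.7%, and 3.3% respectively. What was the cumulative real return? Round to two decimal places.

18.76%

Cumulative inflation factor: 1.059 × 1.071 × 1.037 × 1.033 ≈ 1.21497.
Nominal growth factor: 1.44292. Real growth factor = 1.44292 / 1.21497 ≈ 1.18762.
Total real return ≈ 18.7621%.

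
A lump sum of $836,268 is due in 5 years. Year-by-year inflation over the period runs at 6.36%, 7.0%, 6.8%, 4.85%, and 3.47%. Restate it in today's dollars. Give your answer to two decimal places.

Price-level factor over 5 years: 1.0636 × 1.070 × 1.068 × 1.0485 × 1.0347 ≈ 1.3186096294.
Purchasing power today: $836,268 divided by that factor.

$634,204.38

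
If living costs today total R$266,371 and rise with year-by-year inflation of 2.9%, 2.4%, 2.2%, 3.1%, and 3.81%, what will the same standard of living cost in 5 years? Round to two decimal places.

R$307,008.94

Cumulative price-level factor: 1.029 × 1.024 × 1.022 × 1.031 × 1.0381 ≈ 1.1525614341.
Multiplying R$266,371 by the price-level factor gives the future nominal sum.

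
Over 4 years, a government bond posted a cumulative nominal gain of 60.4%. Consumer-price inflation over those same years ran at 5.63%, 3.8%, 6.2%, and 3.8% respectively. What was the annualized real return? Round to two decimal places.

Cumulative inflation factor: 1.0563 × 1.038 × 1.062 × 1.038 ≈ 1.20867.
Nominal growth factor: 1.60400. Real growth factor = 1.60400 / 1.20867 ≈ 1.32708.
Annualized: 1.32708^(1/4) − 1 ≈ 0.07331.

7.33%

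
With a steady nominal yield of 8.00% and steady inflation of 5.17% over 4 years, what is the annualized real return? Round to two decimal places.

With constant rates the annual real return is the same each year: (1+8.00%)/(1+5.17%) − 1 = 0.02691.

2.69%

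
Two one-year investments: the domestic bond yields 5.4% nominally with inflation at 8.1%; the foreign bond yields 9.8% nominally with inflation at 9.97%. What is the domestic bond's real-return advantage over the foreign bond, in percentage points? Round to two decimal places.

-2.34

The domestic bond real return: 1.054/1.081 − 1 = -2.498%.
The foreign bond real return: 1.098/1.0997 − 1 = -0.155%.
Difference: -2.498 − (-0.155) = -2.343 pp.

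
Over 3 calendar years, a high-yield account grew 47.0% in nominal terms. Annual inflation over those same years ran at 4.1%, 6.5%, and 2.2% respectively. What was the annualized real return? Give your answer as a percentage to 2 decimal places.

Cumulative inflation factor: 1.041 × 1.065 × 1.022 ≈ 1.13306.
Nominal growth factor: 1.47000. Real growth factor = 1.47000 / 1.13306 ≈ 1.29738.
Annualized: 1.29738^(1/3) − 1 ≈ 0.09066.

9.07%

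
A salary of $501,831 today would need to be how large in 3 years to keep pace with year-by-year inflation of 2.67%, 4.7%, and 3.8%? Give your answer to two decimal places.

$559,944.63

Cumulative price-level factor: 1.0267 × 1.047 × 1.038 = 1.1158031862.
The nominal amount required is $501,831 scaled up by that factor.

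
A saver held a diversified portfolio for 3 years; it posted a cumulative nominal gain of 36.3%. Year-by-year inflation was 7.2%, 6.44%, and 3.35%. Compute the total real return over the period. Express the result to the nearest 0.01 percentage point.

15.58%

Cumulative inflation factor: 1.072 × 1.0644 × 1.0335 ≈ 1.17926.
Nominal growth factor: 1.36300. Real growth factor = 1.36300 / 1.17926 ≈ 1.15581.
Total real return ≈ 15.5808%.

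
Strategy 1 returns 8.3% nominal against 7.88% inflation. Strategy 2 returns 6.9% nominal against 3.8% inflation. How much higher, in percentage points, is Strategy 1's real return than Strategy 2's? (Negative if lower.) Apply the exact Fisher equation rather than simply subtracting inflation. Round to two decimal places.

-2.60

Strategy 1 real return: 1.083/1.0788 − 1 = 0.389%.
Strategy 2 real return: 1.069/1.038 − 1 = 2.987%.
Difference: 0.389 − 2.987 = -2.598 pp.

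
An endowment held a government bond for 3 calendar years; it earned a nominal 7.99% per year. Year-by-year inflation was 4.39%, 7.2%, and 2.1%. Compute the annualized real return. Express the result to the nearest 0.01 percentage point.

Cumulative inflation factor: 1.0439 × 1.072 × 1.021 ≈ 1.14256.
Nominal growth factor: 1.25936. Real growth factor = 1.25936 / 1.14256 ≈ 1.10223.
Annualized: 1.10223^(1/3) − 1 ≈ 0.03298.

3.30%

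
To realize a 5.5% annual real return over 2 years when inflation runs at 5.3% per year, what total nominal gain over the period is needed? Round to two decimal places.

23.41%

Required annual nominal rate: (1+5.5%)(1+5.3%) − 1 = 11.0915%.
Cumulative over 2 years: (1 + 0.110915)^2 − 1 ≈ 0.23413.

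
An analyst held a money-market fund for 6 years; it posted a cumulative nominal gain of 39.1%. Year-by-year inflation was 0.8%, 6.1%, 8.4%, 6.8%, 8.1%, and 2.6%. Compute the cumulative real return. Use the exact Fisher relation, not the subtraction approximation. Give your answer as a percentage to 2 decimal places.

1.29%

Cumulative inflation factor: 1.008 × 1.061 × 1.084 × 1.068 × 1.081 × 1.026 ≈ 1.37325.
Nominal growth factor: 1.39100. Real growth factor = 1.39100 / 1.37325 ≈ 1.01293.
Total real return ≈ 1.2926%.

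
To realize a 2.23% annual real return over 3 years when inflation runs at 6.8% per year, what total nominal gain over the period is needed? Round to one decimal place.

Required annual nominal rate: (1+2.23%)(1+6.8%) − 1 = 9.18164%.
Cumulative over 3 years: (1 + 0.0918164)^3 − 1 ≈ 0.30151.

30.2%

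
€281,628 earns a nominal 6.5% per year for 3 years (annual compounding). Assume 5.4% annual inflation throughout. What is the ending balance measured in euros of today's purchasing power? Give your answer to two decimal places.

€290,537.92

Nominal value at maturity: €281,628 × (1 + 6.5%)^3 ≈ €340,192.44.
Price-level factor over 3 years: (1 + 5.4%)^3 = 1.170905464.
The maturity value deflated by that factor is the answer in today's purchasing power.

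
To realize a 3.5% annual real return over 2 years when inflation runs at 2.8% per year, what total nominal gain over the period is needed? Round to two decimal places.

13.21%

Required annual nominal rate: (1+3.5%)(1+2.8%) − 1 = 6.398%.
Cumulative over 2 years: (1 + 0.06398)^2 − 1 ≈ 0.13205.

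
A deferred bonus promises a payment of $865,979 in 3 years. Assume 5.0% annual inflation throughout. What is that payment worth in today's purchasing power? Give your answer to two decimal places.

$748,065.22

Price-level factor over 3 years: (1 + 5.0%)^3 = 1.157625.
Purchasing power today: $865,979 divided by that factor.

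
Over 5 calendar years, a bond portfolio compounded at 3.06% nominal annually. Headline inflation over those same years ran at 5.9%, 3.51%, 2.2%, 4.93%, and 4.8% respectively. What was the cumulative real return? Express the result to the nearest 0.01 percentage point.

Cumulative inflation factor: 1.059 × 1.0351 × 1.022 × 1.0493 × 1.048 ≈ 1.23194.
Nominal growth factor: 1.16265. Real growth factor = 1.16265 / 1.23194 ≈ 0.94376.
Total real return ≈ -5.6242%.

-5.62%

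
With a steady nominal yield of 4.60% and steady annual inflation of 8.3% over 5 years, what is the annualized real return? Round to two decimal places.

-3.42%

With constant rates the annual real return is the same each year: (1+4.60%)/(1+8.3%) − 1 = -0.03416.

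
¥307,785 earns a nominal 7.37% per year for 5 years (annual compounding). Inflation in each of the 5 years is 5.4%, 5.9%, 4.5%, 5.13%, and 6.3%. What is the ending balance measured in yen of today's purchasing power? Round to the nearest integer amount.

Nominal value at maturity: ¥307,785 × (1 + 7.37%)^5 ≈ ¥439,200.
Price-level factor over 5 years: 1.054 × 1.059 × 1.045 × 1.0513 × 1.063 ≈ 1.3035052671.
Dividing the nominal maturity value by the price-level factor gives the value in today's money.

¥336,938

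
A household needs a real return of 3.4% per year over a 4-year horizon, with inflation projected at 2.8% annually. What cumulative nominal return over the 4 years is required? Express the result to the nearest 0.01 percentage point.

Required annual nominal rate: (1+3.4%)(1+2.8%) − 1 = 6.2952%.
Cumulative over 4 years: (1 + 0.062952)^4 − 1 ≈ 0.27660.

27.66%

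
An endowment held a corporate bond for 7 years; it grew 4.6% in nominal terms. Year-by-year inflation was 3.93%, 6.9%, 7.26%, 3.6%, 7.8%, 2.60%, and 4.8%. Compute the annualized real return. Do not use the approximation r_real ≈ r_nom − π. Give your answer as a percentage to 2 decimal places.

-4.38%

Cumulative inflation factor: 1.0393 × 1.069 × 1.0726 × 1.036 × 1.078 × 1.0260 × 1.048 ≈ 1.43101.
Nominal growth factor: 1.04600. Real growth factor = 1.04600 / 1.43101 ≈ 0.73095.
Annualized: 0.73095^(1/7) − 1 ≈ -0.04379.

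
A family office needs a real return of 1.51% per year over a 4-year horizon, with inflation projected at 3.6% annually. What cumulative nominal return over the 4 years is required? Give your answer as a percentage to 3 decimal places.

22.313%

Required annual nominal rate: (1+1.51%)(1+3.6%) − 1 = 5.16436%.
Cumulative over 4 years: (1 + 0.0516436)^4 − 1 ≈ 0.22313.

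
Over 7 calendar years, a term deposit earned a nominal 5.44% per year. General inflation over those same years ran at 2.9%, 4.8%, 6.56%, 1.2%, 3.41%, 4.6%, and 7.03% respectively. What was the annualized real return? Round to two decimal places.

1.05%

Cumulative inflation factor: 1.029 × 1.048 × 1.0656 × 1.012 × 1.0341 × 1.046 × 1.0703 ≈ 1.34633.
Nominal growth factor: 1.44890. Real growth factor = 1.44890 / 1.34633 ≈ 1.07618.
Annualized: 1.07618^(1/7) − 1 ≈ 0.01054.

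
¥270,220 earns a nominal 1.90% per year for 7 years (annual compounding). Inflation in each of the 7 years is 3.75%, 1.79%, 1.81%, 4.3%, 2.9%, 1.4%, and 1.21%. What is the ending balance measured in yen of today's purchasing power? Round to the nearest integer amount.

¥260,311

Nominal value at maturity: ¥270,220 × (1 + 1.90%)^7 ≈ ¥308,274.
Price-level factor over 7 years: 1.0375 × 1.0179 × 1.0181 × 1.043 × 1.029 × 1.014 × 1.0121 ≈ 1.1842536181.
Dividing the nominal maturity value by the price-level factor gives the value in today's money.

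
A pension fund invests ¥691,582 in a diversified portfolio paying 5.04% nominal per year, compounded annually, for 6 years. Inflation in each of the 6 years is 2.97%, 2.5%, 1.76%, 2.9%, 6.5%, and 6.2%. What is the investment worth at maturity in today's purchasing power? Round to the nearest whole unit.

¥743,140

Nominal value at maturity: ¥691,582 × (1 + 5.04%)^6 ≈ ¥928,906.
Price-level factor over 6 years: 1.0297 × 1.025 × 1.0176 × 1.029 × 1.065 × 1.062 ≈ 1.2499745645.
Dividing the nominal maturity value by the price-level factor gives the value in today's money.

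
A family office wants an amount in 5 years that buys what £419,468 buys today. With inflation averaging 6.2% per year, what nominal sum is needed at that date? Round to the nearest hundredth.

Cumulative price-level factor: (1+6.2%)^5 ≈ 1.3508980778.
The nominal amount required is £419,468 scaled up by that factor.

£566,658.51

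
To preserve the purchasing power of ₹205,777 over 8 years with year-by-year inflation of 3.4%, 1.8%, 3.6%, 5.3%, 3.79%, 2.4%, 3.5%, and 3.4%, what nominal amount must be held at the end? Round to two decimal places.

₹268,763.09

Cumulative price-level factor: 1.034 × 1.018 × 1.036 × 1.053 × 1.0379 × 1.024 × 1.035 × 1.034 ≈ 1.3060890863.
Multiplying ₹205,777 by the price-level factor gives the future nominal sum.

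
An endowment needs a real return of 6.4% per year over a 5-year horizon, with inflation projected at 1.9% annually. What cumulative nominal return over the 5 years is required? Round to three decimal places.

Required annual nominal rate: (1+6.4%)(1+1.9%) − 1 = 8.4216%.
Cumulative over 5 years: (1 + 0.084216)^5 − 1 ≈ 0.49823.

49.823%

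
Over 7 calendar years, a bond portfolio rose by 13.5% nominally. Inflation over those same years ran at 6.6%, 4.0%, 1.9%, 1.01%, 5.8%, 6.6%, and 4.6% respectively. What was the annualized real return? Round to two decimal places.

Cumulative inflation factor: 1.066 × 1.040 × 1.019 × 1.0101 × 1.058 × 1.066 × 1.046 ≈ 1.34618.
Nominal growth factor: 1.13500. Real growth factor = 1.13500 / 1.34618 ≈ 0.84313.
Annualized: 0.84313^(1/7) − 1 ≈ -0.02408.

-2.41%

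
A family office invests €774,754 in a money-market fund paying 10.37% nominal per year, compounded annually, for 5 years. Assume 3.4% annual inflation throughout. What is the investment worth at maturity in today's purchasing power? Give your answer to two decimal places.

€1,073,535.34

Nominal value at maturity: €774,754 × (1 + 10.37%)^5 ≈ €1,268,875.58.
Price-level factor over 5 years: (1 + 3.4%)^5 ≈ 1.1819597671.
Dividing the nominal maturity value by the price-level factor gives the value in today's money.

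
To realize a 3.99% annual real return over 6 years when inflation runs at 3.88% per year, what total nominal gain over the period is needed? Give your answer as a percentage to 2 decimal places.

Required annual nominal rate: (1+3.99%)(1+3.88%) − 1 = 8.024812%.
Cumulative over 6 years: (1 + 0.08024812)^6 − 1 ≈ 0.58906.

58.91%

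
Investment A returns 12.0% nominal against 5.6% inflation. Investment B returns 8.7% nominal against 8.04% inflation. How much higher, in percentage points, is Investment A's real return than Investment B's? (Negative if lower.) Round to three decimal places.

5.450

Investment A real return: 1.120/1.056 − 1 = 6.0606%.
Investment B real return: 1.087/1.0804 − 1 = 0.6109%.
Difference: 6.0606 − 0.6109 = 5.4497 pp.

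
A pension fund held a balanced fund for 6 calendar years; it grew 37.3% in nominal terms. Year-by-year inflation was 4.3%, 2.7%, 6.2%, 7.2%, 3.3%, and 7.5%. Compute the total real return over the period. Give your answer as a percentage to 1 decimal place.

Cumulative inflation factor: 1.043 × 1.027 × 1.062 × 1.072 × 1.033 × 1.075 ≈ 1.35420.
Nominal growth factor: 1.37300. Real growth factor = 1.37300 / 1.35420 ≈ 1.01388.
Total real return ≈ 1.3883%.

1.4%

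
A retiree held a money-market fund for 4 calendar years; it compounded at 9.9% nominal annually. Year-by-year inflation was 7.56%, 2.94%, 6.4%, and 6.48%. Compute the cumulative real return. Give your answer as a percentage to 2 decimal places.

Cumulative inflation factor: 1.0756 × 1.0294 × 1.064 × 1.0648 ≈ 1.25442.
Nominal growth factor: 1.45878. Real growth factor = 1.45878 / 1.25442 ≈ 1.16291.
Total real return ≈ 16.2910%.

16.29%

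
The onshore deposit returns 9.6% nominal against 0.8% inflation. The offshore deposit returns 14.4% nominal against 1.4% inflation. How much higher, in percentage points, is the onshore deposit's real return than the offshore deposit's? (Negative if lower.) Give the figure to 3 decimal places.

The onshore deposit real return: 1.096/1.008 − 1 = 8.7302%.
The offshore deposit real return: 1.144/1.014 − 1 = 12.8205%.
Difference: 8.7302 − 12.8205 = -4.0903 pp.

-4.090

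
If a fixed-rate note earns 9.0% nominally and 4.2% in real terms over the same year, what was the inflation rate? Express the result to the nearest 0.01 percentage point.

4.61%

From (1+r_nom) = (1+r_real)(1+π), we get 1+π = (1 + 9.0%)/(1 + 4.2%) = 1.090/1.042 ≈ 1.04607.
So π ≈ 4.6065%.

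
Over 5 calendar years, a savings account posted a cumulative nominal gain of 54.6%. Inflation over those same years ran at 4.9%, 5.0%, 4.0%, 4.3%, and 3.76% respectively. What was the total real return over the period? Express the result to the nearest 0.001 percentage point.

24.709%

Cumulative inflation factor: 1.049 × 1.050 × 1.040 × 1.043 × 1.0376 ≈ 1.23969.
Nominal growth factor: 1.54600. Real growth factor = 1.54600 / 1.23969 ≈ 1.24709.
Total real return ≈ 24.7088%.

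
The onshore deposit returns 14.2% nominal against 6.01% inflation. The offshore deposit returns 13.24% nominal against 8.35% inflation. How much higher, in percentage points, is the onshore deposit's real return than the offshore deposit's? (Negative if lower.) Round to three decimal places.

3.213

The onshore deposit real return: 1.142/1.0601 − 1 = 7.7257%.
The offshore deposit real return: 1.1324/1.0835 − 1 = 4.5132%.
Difference: 7.7257 − 4.5132 = 3.2125 pp.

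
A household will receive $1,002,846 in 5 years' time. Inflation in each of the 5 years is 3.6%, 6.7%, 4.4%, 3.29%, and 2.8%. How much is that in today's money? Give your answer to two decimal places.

Price-level factor over 5 years: 1.036 × 1.067 × 1.044 × 1.0329 × 1.028 ≈ 1.2253948918.
Purchasing power today: $1,002,846 divided by that factor.

$818,385.98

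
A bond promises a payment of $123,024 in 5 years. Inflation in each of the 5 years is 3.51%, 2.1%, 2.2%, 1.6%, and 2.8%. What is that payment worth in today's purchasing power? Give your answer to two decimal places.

$109,054.62

Price-level factor over 5 years: 1.0351 × 1.021 × 1.022 × 1.016 × 1.028 ≈ 1.1280952461.
Purchasing power today: $123,024 divided by that factor.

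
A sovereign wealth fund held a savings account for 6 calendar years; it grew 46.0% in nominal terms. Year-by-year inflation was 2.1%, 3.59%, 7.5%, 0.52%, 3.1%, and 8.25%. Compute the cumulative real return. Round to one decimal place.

Cumulative inflation factor: 1.021 × 1.0359 × 1.075 × 1.0052 × 1.031 × 1.0825 ≈ 1.27553.
Nominal growth factor: 1.46000. Real growth factor = 1.46000 / 1.27553 ≈ 1.14462.
Total real return ≈ 14.4621%.

14.5%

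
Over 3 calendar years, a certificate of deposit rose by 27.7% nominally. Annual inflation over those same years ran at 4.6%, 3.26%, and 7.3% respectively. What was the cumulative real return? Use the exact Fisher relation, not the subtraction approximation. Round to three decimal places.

Cumulative inflation factor: 1.046 × 1.0326 × 1.073 ≈ 1.15895.
Nominal growth factor: 1.27700. Real growth factor = 1.27700 / 1.15895 ≈ 1.10186.
Total real return ≈ 10.1862%.

10.186%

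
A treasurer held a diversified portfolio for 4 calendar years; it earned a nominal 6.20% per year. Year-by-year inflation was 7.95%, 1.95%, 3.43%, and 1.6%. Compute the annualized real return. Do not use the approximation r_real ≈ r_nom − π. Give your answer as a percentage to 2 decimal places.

2.41%

Cumulative inflation factor: 1.0795 × 1.0195 × 1.0343 × 1.016 ≈ 1.15651.
Nominal growth factor: 1.27203. Real growth factor = 1.27203 / 1.15651 ≈ 1.09989.
Annualized: 1.09989^(1/4) − 1 ≈ 0.02409.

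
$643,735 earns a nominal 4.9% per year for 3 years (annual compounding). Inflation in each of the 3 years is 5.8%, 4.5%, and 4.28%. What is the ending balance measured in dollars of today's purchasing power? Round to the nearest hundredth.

Nominal value at maturity: $643,735 × (1 + 4.9%)^3 ≈ $743,076.60.
Price-level factor over 3 years: 1.058 × 1.045 × 1.0428 = 1.152930108.
Dividing the nominal maturity value by the price-level factor gives the value in today's money.

$644,511.40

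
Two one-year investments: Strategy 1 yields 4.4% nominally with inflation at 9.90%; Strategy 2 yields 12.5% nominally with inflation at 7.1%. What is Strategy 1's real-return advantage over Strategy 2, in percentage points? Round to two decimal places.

-10.05

Strategy 1 real return: 1.044/1.0990 − 1 = -5.005%.
Strategy 2 real return: 1.125/1.071 − 1 = 5.042%.
Difference: -5.005 − 5.042 = -10.047 pp.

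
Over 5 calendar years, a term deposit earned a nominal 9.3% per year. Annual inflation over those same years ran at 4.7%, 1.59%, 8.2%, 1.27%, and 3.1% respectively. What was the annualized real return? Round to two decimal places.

5.36%

Cumulative inflation factor: 1.047 × 1.0159 × 1.082 × 1.0127 × 1.031 ≈ 1.20161.
Nominal growth factor: 1.55991. Real growth factor = 1.55991 / 1.20161 ≈ 1.29818.
Annualized: 1.29818^(1/5) − 1 ≈ 0.05358.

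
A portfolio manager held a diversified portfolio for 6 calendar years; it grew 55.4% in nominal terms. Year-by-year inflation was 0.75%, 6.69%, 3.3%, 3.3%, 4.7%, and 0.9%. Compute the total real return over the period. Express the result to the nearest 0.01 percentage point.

28.25%

Cumulative inflation factor: 1.0075 × 1.0669 × 1.033 × 1.033 × 1.047 × 1.009 ≈ 1.21173.
Nominal growth factor: 1.55400. Real growth factor = 1.55400 / 1.21173 ≈ 1.28246.
Total real return ≈ 28.2460%.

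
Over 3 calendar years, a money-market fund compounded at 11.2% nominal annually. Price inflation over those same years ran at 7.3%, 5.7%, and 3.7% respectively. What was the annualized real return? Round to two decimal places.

5.35%

Cumulative inflation factor: 1.073 × 1.057 × 1.037 ≈ 1.17612.
Nominal growth factor: 1.37504. Real growth factor = 1.37504 / 1.17612 ≈ 1.16912.
Annualized: 1.16912^(1/3) − 1 ≈ 0.05347.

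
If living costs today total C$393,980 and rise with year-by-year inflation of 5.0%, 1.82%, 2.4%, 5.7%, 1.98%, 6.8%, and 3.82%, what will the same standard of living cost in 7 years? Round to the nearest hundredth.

C$515,512.02

Cumulative price-level factor: 1.050 × 1.0182 × 1.024 × 1.057 × 1.0198 × 1.068 × 1.0382 ≈ 1.3084725633.
The nominal amount required is C$393,980 scaled up by that factor.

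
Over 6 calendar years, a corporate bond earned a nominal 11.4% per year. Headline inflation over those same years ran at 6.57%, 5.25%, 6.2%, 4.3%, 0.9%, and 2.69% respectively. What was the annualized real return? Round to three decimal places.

6.808%

Cumulative inflation factor: 1.0657 × 1.0525 × 1.062 × 1.043 × 1.009 × 1.0269 ≈ 1.28732.
Nominal growth factor: 1.91122. Real growth factor = 1.91122 / 1.28732 ≈ 1.48466.
Annualized: 1.48466^(1/6) − 1 ≈ 0.06808.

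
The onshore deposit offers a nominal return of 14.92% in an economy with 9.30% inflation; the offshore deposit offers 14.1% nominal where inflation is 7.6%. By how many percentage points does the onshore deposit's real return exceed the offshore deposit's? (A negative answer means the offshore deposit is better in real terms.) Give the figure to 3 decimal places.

-0.899

The onshore deposit real return: 1.1492/1.0930 − 1 = 5.1418%.
The offshore deposit real return: 1.141/1.076 − 1 = 6.0409%.
Difference: 5.1418 − 6.0409 = -0.8991 pp.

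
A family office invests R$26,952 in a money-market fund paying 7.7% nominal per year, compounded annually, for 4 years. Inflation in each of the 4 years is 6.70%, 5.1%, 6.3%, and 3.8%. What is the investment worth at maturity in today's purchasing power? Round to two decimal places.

R$29,305.97

Nominal value at maturity: R$26,952 × (1 + 7.7%)^4 ≈ R$36,262.17.
Price-level factor over 4 years: 1.0670 × 1.051 × 1.063 × 1.038 ≈ 1.2373647893.
Dividing the nominal maturity value by the price-level factor gives the value in today's money.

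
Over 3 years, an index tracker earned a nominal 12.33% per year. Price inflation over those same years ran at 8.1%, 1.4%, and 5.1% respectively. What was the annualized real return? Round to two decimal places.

7.15%

Cumulative inflation factor: 1.081 × 1.014 × 1.051 ≈ 1.15204.
Nominal growth factor: 1.41738. Real growth factor = 1.41738 / 1.15204 ≈ 1.23033.
Annualized: 1.23033^(1/3) − 1 ≈ 0.07154.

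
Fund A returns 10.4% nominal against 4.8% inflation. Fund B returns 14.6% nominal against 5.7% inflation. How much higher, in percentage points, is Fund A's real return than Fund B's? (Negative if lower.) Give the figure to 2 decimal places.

Fund A real return: 1.104/1.048 − 1 = 5.344%.
Fund B real return: 1.146/1.057 − 1 = 8.420%.
Difference: 5.344 − 8.420 = -3.076 pp.

-3.08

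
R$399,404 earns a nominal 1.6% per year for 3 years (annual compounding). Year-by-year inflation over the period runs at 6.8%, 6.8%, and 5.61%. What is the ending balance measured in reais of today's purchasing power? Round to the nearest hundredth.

R$347,733.06

Nominal value at maturity: R$399,404 × (1 + 1.6%)^3 ≈ R$418,883.77.
Price-level factor over 3 years: 1.068 × 1.068 × 1.0561 = 1.2046130064.
The maturity value deflated by that factor is the answer in today's purchasing power.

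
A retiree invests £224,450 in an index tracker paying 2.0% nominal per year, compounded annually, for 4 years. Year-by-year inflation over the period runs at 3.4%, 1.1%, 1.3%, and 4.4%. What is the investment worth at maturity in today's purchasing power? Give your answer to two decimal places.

Nominal value at maturity: £224,450 × (1 + 2.0%)^4 ≈ £242,951.90.
Price-level factor over 4 years: 1.034 × 1.011 × 1.013 × 1.044 ≈ 1.1055582719.
The maturity value deflated by that factor is the answer in today's purchasing power.

£219,754.95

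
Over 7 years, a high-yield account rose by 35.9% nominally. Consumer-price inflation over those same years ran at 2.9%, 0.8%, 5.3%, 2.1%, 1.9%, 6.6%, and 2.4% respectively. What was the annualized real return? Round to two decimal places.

1.31%

Cumulative inflation factor: 1.029 × 1.008 × 1.053 × 1.021 × 1.019 × 1.066 × 1.024 ≈ 1.24040.
Nominal growth factor: 1.35900. Real growth factor = 1.35900 / 1.24040 ≈ 1.09562.
Annualized: 1.09562^(1/7) − 1 ≈ 0.01313.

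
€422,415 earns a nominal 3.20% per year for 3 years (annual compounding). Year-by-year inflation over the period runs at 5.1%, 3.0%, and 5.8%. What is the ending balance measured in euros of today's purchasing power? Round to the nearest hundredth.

€405,371.13

Nominal value at maturity: €422,415 × (1 + 3.20%)^3 ≈ €464,278.34.
Price-level factor over 3 years: 1.051 × 1.030 × 1.058 = 1.14531674.
Dividing the nominal maturity value by the price-level factor gives the value in today's money.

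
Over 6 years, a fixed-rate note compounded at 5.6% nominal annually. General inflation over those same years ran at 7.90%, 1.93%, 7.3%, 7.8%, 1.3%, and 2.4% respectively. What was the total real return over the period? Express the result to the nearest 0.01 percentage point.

5.08%

Cumulative inflation factor: 1.0790 × 1.0193 × 1.073 × 1.078 × 1.013 × 1.024 ≈ 1.31963.
Nominal growth factor: 1.38670. Real growth factor = 1.38670 / 1.31963 ≈ 1.05083.
Total real return ≈ 5.0829%.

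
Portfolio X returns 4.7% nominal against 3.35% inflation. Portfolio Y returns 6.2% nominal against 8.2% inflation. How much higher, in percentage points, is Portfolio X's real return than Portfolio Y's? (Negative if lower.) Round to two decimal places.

3.15

Portfolio X real return: 1.047/1.0335 − 1 = 1.306%.
Portfolio Y real return: 1.062/1.082 − 1 = -1.848%.
Difference: 1.306 − (-1.848) = 3.154 pp.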